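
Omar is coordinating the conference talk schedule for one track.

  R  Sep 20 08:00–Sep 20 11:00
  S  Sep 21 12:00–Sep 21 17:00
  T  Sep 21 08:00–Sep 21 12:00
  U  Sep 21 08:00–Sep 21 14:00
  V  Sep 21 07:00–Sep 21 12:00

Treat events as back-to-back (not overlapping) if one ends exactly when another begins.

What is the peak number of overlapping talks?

Sort all start/end points and keep a running count:
Sep 20 08:00 start R → 1
Sep 20 11:00 end R → 0
Sep 21 07:00 start V → 1
Sep 21 08:00 start T → 2
Sep 21 08:00 start U → 3
Sep 21 12:00 end T → 2
Sep 21 12:00 end V → 1
Sep 21 12:00 start S → 2
Sep 21 14:00 end U → 1
Sep 21 17:00 end S → 0
Peak is 3, at Sep 21 08:00 (T, U, V).

3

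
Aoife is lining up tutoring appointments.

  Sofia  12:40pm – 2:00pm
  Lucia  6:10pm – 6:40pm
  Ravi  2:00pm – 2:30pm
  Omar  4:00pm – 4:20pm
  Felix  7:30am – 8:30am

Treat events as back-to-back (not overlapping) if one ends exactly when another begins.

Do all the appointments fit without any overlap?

Yes

Two intervals overlap when each starts before the other ends.
Sorted by start: Felix, Sofia, Ravi, Omar, Lucia.
Sofia starts after Felix ends, so nothing later overlaps Felix either.
Ravi starts exactly when Sofia ends (back-to-back, no overlap), so nothing later overlaps Sofia either.
Omar starts after Ravi ends, so nothing later overlaps Ravi either.
Lucia starts after Omar ends.
Every pair is clear; the schedule has no overlaps.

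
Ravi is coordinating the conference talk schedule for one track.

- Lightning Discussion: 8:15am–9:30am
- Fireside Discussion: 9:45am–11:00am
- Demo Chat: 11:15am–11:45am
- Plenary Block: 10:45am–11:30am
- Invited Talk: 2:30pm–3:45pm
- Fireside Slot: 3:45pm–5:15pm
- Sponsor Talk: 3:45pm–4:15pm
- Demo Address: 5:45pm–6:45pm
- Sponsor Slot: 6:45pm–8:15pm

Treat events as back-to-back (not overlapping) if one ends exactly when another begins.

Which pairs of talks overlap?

Demo Chat & Plenary Block, Fireside Discussion & Plenary Block, Fireside Slot & Sponsor Talk

Sorted by start: Lightning Discussion, Fireside Discussion, Plenary Block, Demo Chat, Invited Talk, Fireside Slot, Sponsor Talk, Demo Address, Sponsor Slot.
Fireside Discussion starts after Lightning Discussion ends, so Lightning Discussion has no further overlaps.
Plenary Block starts before Fireside Discussion ends → Fireside Discussion and Plenary Block overlap.
Demo Chat starts after Fireside Discussion ends, so Fireside Discussion has no further overlaps.
Demo Chat starts before Plenary Block ends → Plenary Block and Demo Chat overlap.
Invited Talk starts after Plenary Block ends, so Plenary Block has no further overlaps.
Invited Talk starts after Demo Chat ends, so Demo Chat has no further overlaps.
Fireside Slot starts exactly when Invited Talk ends (back-to-back, no overlap), so Invited Talk has no further overlaps.
Sponsor Talk starts before Fireside Slot ends → Fireside Slot and Sponsor Talk overlap.
Demo Address starts after Fireside Slot ends, so Fireside Slot has no further overlaps.
Demo Address starts after Sponsor Talk ends, so Sponsor Talk has no further overlaps.
Sponsor Slot starts exactly when Demo Address ends (back-to-back, no overlap).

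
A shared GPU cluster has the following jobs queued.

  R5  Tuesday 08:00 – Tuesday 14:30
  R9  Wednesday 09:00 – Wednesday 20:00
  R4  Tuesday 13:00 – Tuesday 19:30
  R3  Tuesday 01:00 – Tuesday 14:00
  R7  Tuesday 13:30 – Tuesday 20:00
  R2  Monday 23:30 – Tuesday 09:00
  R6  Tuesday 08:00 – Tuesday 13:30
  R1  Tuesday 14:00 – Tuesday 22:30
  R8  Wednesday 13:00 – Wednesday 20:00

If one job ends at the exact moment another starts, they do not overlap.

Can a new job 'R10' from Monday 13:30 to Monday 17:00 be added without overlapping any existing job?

Yes — the slot is free

R2: starts Monday 23:30 at or after R10 ends Monday 17:00 → clear.
R3: starts Tuesday 01:00 at or after R10 ends Monday 17:00 → clear.
R5: starts Tuesday 08:00 at or after R10 ends Monday 17:00 → clear.
R6: starts Tuesday 08:00 at or after R10 ends Monday 17:00 → clear.
R4: starts Tuesday 13:00 at or after R10 ends Monday 17:00 → clear.
R7: starts Tuesday 13:30 at or after R10 ends Monday 17:00 → clear.
R1: starts Tuesday 14:00 at or after R10 ends Monday 17:00 → clear.
R9: starts Wednesday 09:00 at or after R10 ends Monday 17:00 → clear.
R8: starts Wednesday 13:00 at or after R10 ends Monday 17:00 → clear.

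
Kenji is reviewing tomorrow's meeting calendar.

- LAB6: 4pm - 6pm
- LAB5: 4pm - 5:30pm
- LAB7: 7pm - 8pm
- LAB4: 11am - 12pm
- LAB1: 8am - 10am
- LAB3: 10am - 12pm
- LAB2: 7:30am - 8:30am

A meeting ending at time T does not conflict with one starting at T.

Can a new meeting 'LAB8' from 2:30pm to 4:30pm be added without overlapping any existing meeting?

No — it overlaps LAB5, LAB6

LAB2: ends 8:30am at or before LAB8 starts 2:30pm → clear.
LAB1: ends 10am at or before LAB8 starts 2:30pm → clear.
LAB3: ends 12pm at or before LAB8 starts 2:30pm → clear.
LAB4: ends 12pm at or before LAB8 starts 2:30pm → clear.
LAB5: starts 4pm before LAB8 ends 4:30pm, and ends 5:30pm after LAB8 starts 2:30pm → overlap.
LAB6: starts 4pm before LAB8 ends 4:30pm, and ends 6pm after LAB8 starts 2:30pm → overlap.
LAB7: starts 7pm at or after LAB8 ends 4:30pm → clear.
LAB8 overlaps LAB5, LAB6.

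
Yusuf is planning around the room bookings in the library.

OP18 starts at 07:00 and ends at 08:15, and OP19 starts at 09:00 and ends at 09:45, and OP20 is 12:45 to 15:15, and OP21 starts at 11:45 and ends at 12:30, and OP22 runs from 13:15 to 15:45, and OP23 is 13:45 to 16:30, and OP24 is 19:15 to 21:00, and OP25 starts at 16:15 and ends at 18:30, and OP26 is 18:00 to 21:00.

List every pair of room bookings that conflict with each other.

Sorted by start: OP18, OP19, OP21, OP20, OP22, OP23, OP25, OP26, OP24.
OP19 starts after OP18 ends, so OP18 has no further overlaps.
OP21 starts after OP19 ends, so OP19 has no further overlaps.
OP20 starts after OP21 ends, so OP21 has no further overlaps.
OP22 starts before OP20 ends → OP20 and OP22 overlap.
OP23 starts before OP20 ends → OP20 and OP23 overlap.
OP25 starts after OP20 ends, so OP20 has no further overlaps.
OP23 starts before OP22 ends → OP22 and OP23 overlap.
OP25 starts after OP22 ends, so OP22 has no further overlaps.
OP25 starts before OP23 ends → OP23 and OP25 overlap.
OP26 starts after OP23 ends, so OP23 has no further overlaps.
OP26 starts before OP25 ends → OP25 and OP26 overlap.
OP24 starts after OP25 ends.
OP24 starts before OP26 ends → OP26 and OP24 overlap.

OP20 & OP22, OP20 & OP23, OP22 & OP23, OP23 & OP25, OP24 & OP26, OP25 & OP26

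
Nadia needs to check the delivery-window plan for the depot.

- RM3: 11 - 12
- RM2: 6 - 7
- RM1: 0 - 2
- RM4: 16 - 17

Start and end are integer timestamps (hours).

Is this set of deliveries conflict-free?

Yes

Check each pair: they overlap iff neither finishes before the other starts.
Sorted by start: RM1, RM2, RM3, RM4.
RM2 starts after RM1 ends — done with RM1.
RM3 starts after RM2 ends — done with RM2.
RM4 starts after RM3 ends.
Every pair is clear; the schedule has no overlaps.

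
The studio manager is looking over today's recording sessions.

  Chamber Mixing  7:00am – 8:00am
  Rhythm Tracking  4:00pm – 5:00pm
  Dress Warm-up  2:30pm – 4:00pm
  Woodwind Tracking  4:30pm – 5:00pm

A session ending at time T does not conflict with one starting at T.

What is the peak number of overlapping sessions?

Sort all start/end points and keep a running count:
7:00am start Chamber Mixing → 1
8:00am end Chamber Mixing → 0
2:30pm start Dress Warm-up → 1
4:00pm end Dress Warm-up → 0
4:00pm start Rhythm Tracking → 1
4:30pm start Woodwind Tracking → 2
5:00pm end Rhythm Tracking → 1
5:00pm end Woodwind Tracking → 0
Peak is 2, at 4:30pm (Rhythm Tracking, Woodwind Tracking).

2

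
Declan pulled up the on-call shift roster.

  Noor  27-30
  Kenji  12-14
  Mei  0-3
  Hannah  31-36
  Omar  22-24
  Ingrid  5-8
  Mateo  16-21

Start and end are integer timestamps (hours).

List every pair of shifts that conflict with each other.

Sorted by start: Mei, Ingrid, Kenji, Mateo, Omar, Noor, Hannah.
Ingrid starts after Mei ends, so nothing later overlaps Mei either.
Kenji starts after Ingrid ends, so nothing later overlaps Ingrid either.
Mateo starts after Kenji ends, so nothing later overlaps Kenji either.
Omar starts after Mateo ends, so nothing later overlaps Mateo either.
Noor starts after Omar ends, so nothing later overlaps Omar either.
Hannah starts after Noor ends.

no overlapping pairs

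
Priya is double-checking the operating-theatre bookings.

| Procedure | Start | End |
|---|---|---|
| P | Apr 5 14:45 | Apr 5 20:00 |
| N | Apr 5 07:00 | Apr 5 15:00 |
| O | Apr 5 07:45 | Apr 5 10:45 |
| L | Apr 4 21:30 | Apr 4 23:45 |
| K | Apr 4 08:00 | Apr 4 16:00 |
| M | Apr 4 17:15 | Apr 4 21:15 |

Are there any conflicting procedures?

Sorted by start: K, M, L, N, O, P.
M starts after K ends; K is clear from here.
L starts after M ends; M is clear from here.
N starts after L ends; L is clear from here.
O starts before N ends → N and O overlap.
That's a conflict, so the schedule is not conflict-free.

Yes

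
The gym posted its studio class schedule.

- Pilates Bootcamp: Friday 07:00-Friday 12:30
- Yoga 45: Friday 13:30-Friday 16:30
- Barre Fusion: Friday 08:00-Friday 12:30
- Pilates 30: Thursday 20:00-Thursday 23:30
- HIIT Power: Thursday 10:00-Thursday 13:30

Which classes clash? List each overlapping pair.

Barre Fusion & Pilates Bootcamp

Sorted by start: HIIT Power, Pilates 30, Pilates Bootcamp, Barre Fusion, Yoga 45.
Pilates 30 starts after HIIT Power ends; HIIT Power is clear from here.
Pilates Bootcamp starts after Pilates 30 ends; Pilates 30 is clear from here.
Barre Fusion starts before Pilates Bootcamp ends → Pilates Bootcamp and Barre Fusion overlap.
Yoga 45 starts after Pilates Bootcamp ends.
Yoga 45 starts after Barre Fusion ends.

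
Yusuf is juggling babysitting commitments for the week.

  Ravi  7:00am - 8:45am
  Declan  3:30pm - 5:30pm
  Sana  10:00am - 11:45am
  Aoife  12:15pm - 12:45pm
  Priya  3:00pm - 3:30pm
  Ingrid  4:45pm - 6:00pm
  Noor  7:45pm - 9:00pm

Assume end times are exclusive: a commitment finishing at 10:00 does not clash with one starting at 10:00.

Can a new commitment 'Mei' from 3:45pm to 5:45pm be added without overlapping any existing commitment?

Ravi: ends 8:45am at or before Mei starts 3:45pm → clear.
Sana: ends 11:45am at or before Mei starts 3:45pm → clear.
Aoife: ends 12:45pm at or before Mei starts 3:45pm → clear.
Priya: ends 3:30pm at or before Mei starts 3:45pm → clear.
Declan: starts 3:30pm before Mei ends 5:45pm, and ends 5:30pm after Mei starts 3:45pm → overlap.
Ingrid: starts 4:45pm before Mei ends 5:45pm, and ends 6:00pm after Mei starts 3:45pm → overlap.
Noor: starts 7:45pm at or after Mei ends 5:45pm → clear.
Mei overlaps Declan, Ingrid.

No — it overlaps Declan, Ingrid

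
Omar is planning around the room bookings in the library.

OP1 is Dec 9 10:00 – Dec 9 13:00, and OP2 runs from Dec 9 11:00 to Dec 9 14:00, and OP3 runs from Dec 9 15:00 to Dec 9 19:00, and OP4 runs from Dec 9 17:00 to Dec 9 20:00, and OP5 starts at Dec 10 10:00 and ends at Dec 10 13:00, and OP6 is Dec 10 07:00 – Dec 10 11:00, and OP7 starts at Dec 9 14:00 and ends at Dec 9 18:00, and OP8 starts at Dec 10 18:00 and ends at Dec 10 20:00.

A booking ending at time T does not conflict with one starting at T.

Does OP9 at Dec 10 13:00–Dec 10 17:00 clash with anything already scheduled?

No — it doesn't clash with anything

OP1: ends Dec 9 13:00 at or before OP9 starts Dec 10 13:00 → clear.
OP2: ends Dec 9 14:00 at or before OP9 starts Dec 10 13:00 → clear.
OP7: ends Dec 9 18:00 at or before OP9 starts Dec 10 13:00 → clear.
OP3: ends Dec 9 19:00 at or before OP9 starts Dec 10 13:00 → clear.
OP4: ends Dec 9 20:00 at or before OP9 starts Dec 10 13:00 → clear.
OP6: ends Dec 10 11:00 at or before OP9 starts Dec 10 13:00 → clear.
OP5: ends Dec 10 13:00 at or before OP9 starts Dec 10 13:00 → clear.
OP8: starts Dec 10 18:00 at or after OP9 ends Dec 10 17:00 → clear.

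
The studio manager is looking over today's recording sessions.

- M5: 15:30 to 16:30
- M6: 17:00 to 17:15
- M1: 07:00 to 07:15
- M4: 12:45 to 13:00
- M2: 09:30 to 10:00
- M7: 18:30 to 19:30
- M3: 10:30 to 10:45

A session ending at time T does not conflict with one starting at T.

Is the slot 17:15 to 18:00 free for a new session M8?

Yes — the slot is free

M1: ends 07:15 at or before M8 starts 17:15 → clear.
M2: ends 10:00 at or before M8 starts 17:15 → clear.
M3: ends 10:45 at or before M8 starts 17:15 → clear.
M4: ends 13:00 at or before M8 starts 17:15 → clear.
M5: ends 16:30 at or before M8 starts 17:15 → clear.
M6: ends 17:15 at or before M8 starts 17:15 → clear.
M7: starts 18:30 at or after M8 ends 18:00 → clear.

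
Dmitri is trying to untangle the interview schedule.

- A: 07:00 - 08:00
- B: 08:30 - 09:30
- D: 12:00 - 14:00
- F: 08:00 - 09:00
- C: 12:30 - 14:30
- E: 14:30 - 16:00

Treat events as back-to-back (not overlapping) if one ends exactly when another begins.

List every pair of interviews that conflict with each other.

B & F, C & D

Two intervals overlap when each starts before the other ends.
Sorted by start: A, F, B, D, C, E.
F starts exactly when A ends (back-to-back, no overlap); A is clear from here.
B starts before F ends → F and B overlap.
D starts after F ends; F is clear from here.
D starts after B ends; B is clear from here.
C starts before D ends → D and C overlap.
E starts after D ends.
E starts exactly when C ends (back-to-back, no overlap).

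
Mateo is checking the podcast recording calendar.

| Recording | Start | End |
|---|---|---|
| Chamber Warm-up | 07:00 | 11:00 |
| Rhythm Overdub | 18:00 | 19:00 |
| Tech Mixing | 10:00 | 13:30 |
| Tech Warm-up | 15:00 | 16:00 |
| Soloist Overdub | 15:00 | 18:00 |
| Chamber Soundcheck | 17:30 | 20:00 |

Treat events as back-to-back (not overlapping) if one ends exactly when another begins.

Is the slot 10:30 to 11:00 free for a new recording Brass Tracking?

Chamber Warm-up: starts 07:00 before Brass Tracking ends 11:00, and ends 11:00 after Brass Tracking starts 10:30 → overlap.
Tech Mixing: starts 10:00 before Brass Tracking ends 11:00, and ends 13:30 after Brass Tracking starts 10:30 → overlap.
Tech Warm-up: starts 15:00 at or after Brass Tracking ends 11:00 → clear.
Soloist Overdub: starts 15:00 at or after Brass Tracking ends 11:00 → clear.
Chamber Soundcheck: starts 17:30 at or after Brass Tracking ends 11:00 → clear.
Rhythm Overdub: starts 18:00 at or after Brass Tracking ends 11:00 → clear.
Brass Tracking overlaps Chamber Warm-up, Tech Mixing.

No — it overlaps Chamber Warm-up, Tech Mixing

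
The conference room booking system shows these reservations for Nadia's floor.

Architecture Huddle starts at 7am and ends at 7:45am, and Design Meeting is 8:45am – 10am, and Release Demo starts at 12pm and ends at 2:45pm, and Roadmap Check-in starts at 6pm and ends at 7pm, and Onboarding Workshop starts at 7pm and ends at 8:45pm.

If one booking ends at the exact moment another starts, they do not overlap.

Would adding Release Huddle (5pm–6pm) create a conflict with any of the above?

No — it doesn't clash with anything

Architecture Huddle: ends 7:45am at or before Release Huddle starts 5pm → clear.
Design Meeting: ends 10am at or before Release Huddle starts 5pm → clear.
Release Demo: ends 2:45pm at or before Release Huddle starts 5pm → clear.
Roadmap Check-in: starts 6pm at or after Release Huddle ends 6pm → clear.
Onboarding Workshop: starts 7pm at or after Release Huddle ends 6pm → clear.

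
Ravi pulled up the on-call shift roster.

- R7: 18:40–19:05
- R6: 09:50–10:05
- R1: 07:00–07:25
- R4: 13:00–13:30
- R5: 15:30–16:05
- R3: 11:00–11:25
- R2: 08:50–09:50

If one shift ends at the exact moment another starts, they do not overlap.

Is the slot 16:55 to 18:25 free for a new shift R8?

R1: ends 07:25 at or before R8 starts 16:55 → clear.
R2: ends 09:50 at or before R8 starts 16:55 → clear.
R6: ends 10:05 at or before R8 starts 16:55 → clear.
R3: ends 11:25 at or before R8 starts 16:55 → clear.
R4: ends 13:30 at or before R8 starts 16:55 → clear.
R5: ends 16:05 at or before R8 starts 16:55 → clear.
R7: starts 18:40 at or after R8 ends 18:25 → clear.

Yes — the slot is free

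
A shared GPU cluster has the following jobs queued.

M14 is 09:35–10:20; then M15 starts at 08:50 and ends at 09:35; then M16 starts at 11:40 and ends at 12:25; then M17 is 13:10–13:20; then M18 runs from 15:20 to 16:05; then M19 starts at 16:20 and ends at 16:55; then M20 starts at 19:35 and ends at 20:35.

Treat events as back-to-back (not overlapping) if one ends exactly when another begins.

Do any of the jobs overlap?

No

Check each pair: they overlap iff neither finishes before the other starts.
Sorted by start: M15, M14, M16, M17, M18, M19, M20.
M14 starts exactly when M15 ends (back-to-back, no overlap), so M15 has no further overlaps.
M16 starts after M14 ends, so M14 has no further overlaps.
M17 starts after M16 ends, so M16 has no further overlaps.
M18 starts after M17 ends, so M17 has no further overlaps.
M19 starts after M18 ends, so M18 has no further overlaps.
M20 starts after M19 ends.
Every pair is clear; the schedule has no overlaps.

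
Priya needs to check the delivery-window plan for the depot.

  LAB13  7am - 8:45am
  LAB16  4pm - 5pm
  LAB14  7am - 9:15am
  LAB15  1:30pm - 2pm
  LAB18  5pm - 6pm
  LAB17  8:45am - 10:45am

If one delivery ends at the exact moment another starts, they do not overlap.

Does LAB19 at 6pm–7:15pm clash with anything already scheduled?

No — it doesn't clash with anything

LAB13: ends 8:45am at or before LAB19 starts 6pm → clear.
LAB14: ends 9:15am at or before LAB19 starts 6pm → clear.
LAB17: ends 10:45am at or before LAB19 starts 6pm → clear.
LAB15: ends 2pm at or before LAB19 starts 6pm → clear.
LAB16: ends 5pm at or before LAB19 starts 6pm → clear.
LAB18: ends 6pm at or before LAB19 starts 6pm → clear.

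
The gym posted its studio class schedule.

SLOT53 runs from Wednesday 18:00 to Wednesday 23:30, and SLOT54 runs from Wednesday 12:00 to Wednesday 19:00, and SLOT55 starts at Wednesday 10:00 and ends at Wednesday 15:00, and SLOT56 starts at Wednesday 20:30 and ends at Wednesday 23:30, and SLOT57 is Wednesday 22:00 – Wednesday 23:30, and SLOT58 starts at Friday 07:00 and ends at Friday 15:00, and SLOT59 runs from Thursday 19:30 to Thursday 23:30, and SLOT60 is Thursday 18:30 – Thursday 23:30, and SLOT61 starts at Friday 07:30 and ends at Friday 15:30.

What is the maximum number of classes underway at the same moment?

Walk through starts and ends in time order (an end at T is processed before a start at T):
Wednesday 10:00 start SLOT55 → 1
Wednesday 12:00 start SLOT54 → 2
Wednesday 15:00 end SLOT55 → 1
Wednesday 18:00 start SLOT53 → 2
Wednesday 19:00 end SLOT54 → 1
Wednesday 20:30 start SLOT56 → 2
Wednesday 22:00 start SLOT57 → 3
Wednesday 23:30 end SLOT53 → 2
Wednesday 23:30 end SLOT56 → 1
Wednesday 23:30 end SLOT57 → 0
Thursday 18:30 start SLOT60 → 1
Thursday 19:30 start SLOT59 → 2
Thursday 23:30 end SLOT59 → 1
Thursday 23:30 end SLOT60 → 0
Friday 07:00 start SLOT58 → 1
Friday 07:30 start SLOT61 → 2
Friday 15:00 end SLOT58 → 1
Friday 15:30 end SLOT61 → 0
Peak is 3, at Wednesday 22:00 (SLOT53, SLOT56, SLOT57).

3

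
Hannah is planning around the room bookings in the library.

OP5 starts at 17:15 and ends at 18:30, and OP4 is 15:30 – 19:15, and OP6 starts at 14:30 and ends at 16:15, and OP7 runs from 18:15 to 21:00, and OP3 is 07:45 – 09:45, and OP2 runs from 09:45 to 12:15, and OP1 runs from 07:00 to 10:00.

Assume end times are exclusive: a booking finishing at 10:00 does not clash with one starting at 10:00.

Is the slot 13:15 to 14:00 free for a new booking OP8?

Yes — the slot is free

OP1: ends 10:00 at or before OP8 starts 13:15 → clear.
OP3: ends 09:45 at or before OP8 starts 13:15 → clear.
OP2: ends 12:15 at or before OP8 starts 13:15 → clear.
OP6: starts 14:30 at or after OP8 ends 14:00 → clear.
OP4: starts 15:30 at or after OP8 ends 14:00 → clear.
OP5: starts 17:15 at or after OP8 ends 14:00 → clear.
OP7: starts 18:15 at or after OP8 ends 14:00 → clear.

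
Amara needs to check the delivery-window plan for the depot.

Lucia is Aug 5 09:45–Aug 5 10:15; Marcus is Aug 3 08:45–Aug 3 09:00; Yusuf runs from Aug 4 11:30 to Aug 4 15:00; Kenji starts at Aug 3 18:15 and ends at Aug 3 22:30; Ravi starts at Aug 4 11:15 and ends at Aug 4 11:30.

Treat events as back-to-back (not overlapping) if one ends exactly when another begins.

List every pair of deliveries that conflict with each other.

Sorted by start: Marcus, Kenji, Ravi, Yusuf, Lucia.
Kenji starts after Marcus ends, so nothing later overlaps Marcus either.
Ravi starts after Kenji ends, so nothing later overlaps Kenji either.
Yusuf starts exactly when Ravi ends (back-to-back, no overlap), so nothing later overlaps Ravi either.
Lucia starts after Yusuf ends.

none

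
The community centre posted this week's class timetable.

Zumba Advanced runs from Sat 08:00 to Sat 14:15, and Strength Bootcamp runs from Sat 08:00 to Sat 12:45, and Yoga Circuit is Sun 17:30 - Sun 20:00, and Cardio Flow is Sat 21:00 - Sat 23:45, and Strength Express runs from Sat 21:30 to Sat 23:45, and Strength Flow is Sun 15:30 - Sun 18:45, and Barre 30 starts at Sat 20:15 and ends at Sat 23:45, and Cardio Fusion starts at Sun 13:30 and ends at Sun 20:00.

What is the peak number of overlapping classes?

Sort all start/end points and keep a running count:
Sat 08:00 start Strength Bootcamp → 1
Sat 08:00 start Zumba Advanced → 2
Sat 12:45 end Strength Bootcamp → 1
Sat 14:15 end Zumba Advanced → 0
Sat 20:15 start Barre 30 → 1
Sat 21:00 start Cardio Flow → 2
Sat 21:30 start Strength Express → 3
Sat 23:45 end Barre 30 → 2
Sat 23:45 end Cardio Flow → 1
Sat 23:45 end Strength Express → 0
Sun 13:30 start Cardio Fusion → 1
Sun 15:30 start Strength Flow → 2
Sun 17:30 start Yoga Circuit → 3
Sun 18:45 end Strength Flow → 2
Sun 20:00 end Cardio Fusion → 1
Sun 20:00 end Yoga Circuit → 0
Peak is 3, at Sat 21:30 (Barre 30, Cardio Flow, Strength Express).

3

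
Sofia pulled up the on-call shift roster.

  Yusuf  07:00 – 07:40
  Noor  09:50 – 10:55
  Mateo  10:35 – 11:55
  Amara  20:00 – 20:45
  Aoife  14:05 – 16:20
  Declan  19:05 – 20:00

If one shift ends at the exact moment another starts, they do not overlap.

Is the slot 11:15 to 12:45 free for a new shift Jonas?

No — it overlaps Mateo

Yusuf: ends 07:40 at or before Jonas starts 11:15 → clear.
Noor: ends 10:55 at or before Jonas starts 11:15 → clear.
Mateo: starts 10:35 before Jonas ends 12:45, and ends 11:55 after Jonas starts 11:15 → overlap.
Aoife: starts 14:05 at or after Jonas ends 12:45 → clear.
Declan: starts 19:05 at or after Jonas ends 12:45 → clear.
Amara: starts 20:00 at or after Jonas ends 12:45 → clear.
Jonas overlaps Mateo.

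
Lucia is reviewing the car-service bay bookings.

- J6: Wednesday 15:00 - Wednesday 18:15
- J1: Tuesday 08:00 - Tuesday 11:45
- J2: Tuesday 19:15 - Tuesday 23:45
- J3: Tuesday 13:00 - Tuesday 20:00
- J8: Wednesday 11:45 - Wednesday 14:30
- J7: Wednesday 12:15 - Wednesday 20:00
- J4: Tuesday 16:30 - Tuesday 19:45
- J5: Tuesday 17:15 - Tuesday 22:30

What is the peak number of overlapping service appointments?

4

Sort all start/end points and keep a running count:
Tuesday 08:00 start J1 → 1
Tuesday 11:45 end J1 → 0
Tuesday 13:00 start J3 → 1
Tuesday 16:30 start J4 → 2
Tuesday 17:15 start J5 → 3
Tuesday 19:15 start J2 → 4
Tuesday 19:45 end J4 → 3
Tuesday 20:00 end J3 → 2
Tuesday 22:30 end J5 → 1
Tuesday 23:45 end J2 → 0
Wednesday 11:45 start J8 → 1
Wednesday 12:15 start J7 → 2
Wednesday 14:30 end J8 → 1
Wednesday 15:00 start J6 → 2
Wednesday 18:15 end J6 → 1
Wednesday 20:00 end J7 → 0
Peak is 4, at Tuesday 19:15 (J2, J3, J4, J5).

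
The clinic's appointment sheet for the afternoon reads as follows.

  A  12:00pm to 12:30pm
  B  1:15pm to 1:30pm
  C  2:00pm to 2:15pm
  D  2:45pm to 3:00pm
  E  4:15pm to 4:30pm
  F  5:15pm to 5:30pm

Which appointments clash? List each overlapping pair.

Sorted by start: A, B, C, D, E, F.
B starts after A ends, so A has no further overlaps.
C starts after B ends, so B has no further overlaps.
D starts after C ends, so C has no further overlaps.
E starts after D ends, so D has no further overlaps.
F starts after E ends.

no overlapping pairs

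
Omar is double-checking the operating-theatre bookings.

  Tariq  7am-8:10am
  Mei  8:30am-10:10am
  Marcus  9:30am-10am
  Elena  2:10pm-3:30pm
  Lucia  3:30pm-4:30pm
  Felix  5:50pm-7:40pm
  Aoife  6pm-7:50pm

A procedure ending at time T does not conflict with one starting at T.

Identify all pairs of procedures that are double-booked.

Aoife & Felix, Marcus & Mei

Sorted by start: Tariq, Mei, Marcus, Elena, Lucia, Felix, Aoife.
Mei starts after Tariq ends, so Tariq has no further overlaps.
Marcus starts before Mei ends → Mei and Marcus overlap.
Elena starts after Mei ends, so Mei has no further overlaps.
Elena starts after Marcus ends, so Marcus has no further overlaps.
Lucia starts exactly when Elena ends (back-to-back, no overlap), so Elena has no further overlaps.
Felix starts after Lucia ends, so Lucia has no further overlaps.
Aoife starts before Felix ends → Felix and Aoife overlap.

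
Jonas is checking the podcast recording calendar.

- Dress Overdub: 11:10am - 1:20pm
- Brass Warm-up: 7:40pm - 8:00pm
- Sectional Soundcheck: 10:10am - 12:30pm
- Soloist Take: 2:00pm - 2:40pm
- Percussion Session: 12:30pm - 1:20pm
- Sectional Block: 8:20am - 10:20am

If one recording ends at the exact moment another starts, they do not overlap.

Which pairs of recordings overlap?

Dress Overdub & Percussion Session, Dress Overdub & Sectional Soundcheck, Sectional Block & Sectional Soundcheck

Sorted by start: Sectional Block, Sectional Soundcheck, Dress Overdub, Percussion Session, Soloist Take, Brass Warm-up.
Sectional Soundcheck starts before Sectional Block ends → Sectional Block and Sectional Soundcheck overlap.
Dress Overdub starts after Sectional Block ends, so Sectional Block has no further overlaps.
Dress Overdub starts before Sectional Soundcheck ends → Sectional Soundcheck and Dress Overdub overlap.
Percussion Session starts exactly when Sectional Soundcheck ends (back-to-back, no overlap), so Sectional Soundcheck has no further overlaps.
Percussion Session starts before Dress Overdub ends → Dress Overdub and Percussion Session overlap.
Soloist Take starts after Dress Overdub ends, so Dress Overdub has no further overlaps.
Soloist Take starts after Percussion Session ends, so Percussion Session has no further overlaps.
Brass Warm-up starts after Soloist Take ends.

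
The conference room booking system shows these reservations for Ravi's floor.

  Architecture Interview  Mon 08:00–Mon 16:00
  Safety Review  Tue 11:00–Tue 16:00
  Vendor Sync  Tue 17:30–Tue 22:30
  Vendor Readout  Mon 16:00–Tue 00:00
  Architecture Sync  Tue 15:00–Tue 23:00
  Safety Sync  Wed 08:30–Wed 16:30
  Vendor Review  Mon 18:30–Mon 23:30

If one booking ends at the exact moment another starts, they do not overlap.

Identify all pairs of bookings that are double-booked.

Architecture Sync & Safety Review, Architecture Sync & Vendor Sync, Vendor Readout & Vendor Review

Sorted by start: Architecture Interview, Vendor Readout, Vendor Review, Safety Review, Architecture Sync, Vendor Sync, Safety Sync.
Vendor Readout starts exactly when Architecture Interview ends (back-to-back, no overlap) — done with Architecture Interview.
Vendor Review starts before Vendor Readout ends → Vendor Readout and Vendor Review overlap.
Safety Review starts after Vendor Readout ends — done with Vendor Readout.
Safety Review starts after Vendor Review ends — done with Vendor Review.
Architecture Sync starts before Safety Review ends → Safety Review and Architecture Sync overlap.
Vendor Sync starts after Safety Review ends — done with Safety Review.
Vendor Sync starts before Architecture Sync ends → Architecture Sync and Vendor Sync overlap.
Safety Sync starts after Architecture Sync ends.
Safety Sync starts after Vendor Sync ends.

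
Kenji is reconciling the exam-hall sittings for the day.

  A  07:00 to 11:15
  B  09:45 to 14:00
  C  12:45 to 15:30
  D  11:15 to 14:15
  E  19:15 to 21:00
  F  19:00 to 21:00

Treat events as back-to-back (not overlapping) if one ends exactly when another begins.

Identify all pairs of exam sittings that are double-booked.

A & B, B & C, B & D, C & D, E & F

Check each pair: they overlap iff neither finishes before the other starts.
Sorted by start: A, B, D, C, F, E.
B starts before A ends → A and B overlap.
D starts exactly when A ends (back-to-back, no overlap), so nothing later overlaps A either.
D starts before B ends → B and D overlap.
C starts before B ends → B and C overlap.
F starts after B ends, so nothing later overlaps B either.
C starts before D ends → D and C overlap.
F starts after D ends, so nothing later overlaps D either.
F starts after C ends, so nothing later overlaps C either.
E starts before F ends → F and E overlap.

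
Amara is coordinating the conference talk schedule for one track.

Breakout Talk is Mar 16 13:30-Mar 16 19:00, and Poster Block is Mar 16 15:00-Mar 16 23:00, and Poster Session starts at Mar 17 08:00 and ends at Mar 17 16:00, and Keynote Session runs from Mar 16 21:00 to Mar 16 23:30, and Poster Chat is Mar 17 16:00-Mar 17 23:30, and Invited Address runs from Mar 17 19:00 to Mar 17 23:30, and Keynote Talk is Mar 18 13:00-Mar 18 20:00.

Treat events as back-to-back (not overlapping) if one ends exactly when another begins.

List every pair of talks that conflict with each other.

Breakout Talk & Poster Block, Invited Address & Poster Chat, Keynote Session & Poster Block

Check each pair: they overlap iff neither finishes before the other starts.
Sorted by start: Breakout Talk, Poster Block, Keynote Session, Poster Session, Poster Chat, Invited Address, Keynote Talk.
Poster Block starts before Breakout Talk ends → Breakout Talk and Poster Block overlap.
Keynote Session starts after Breakout Talk ends; Breakout Talk is clear from here.
Keynote Session starts before Poster Block ends → Poster Block and Keynote Session overlap.
Poster Session starts after Poster Block ends; Poster Block is clear from here.
Poster Session starts after Keynote Session ends; Keynote Session is clear from here.
Poster Chat starts exactly when Poster Session ends (back-to-back, no overlap); Poster Session is clear from here.
Invited Address starts before Poster Chat ends → Poster Chat and Invited Address overlap.
Keynote Talk starts after Poster Chat ends.
Keynote Talk starts after Invited Address ends.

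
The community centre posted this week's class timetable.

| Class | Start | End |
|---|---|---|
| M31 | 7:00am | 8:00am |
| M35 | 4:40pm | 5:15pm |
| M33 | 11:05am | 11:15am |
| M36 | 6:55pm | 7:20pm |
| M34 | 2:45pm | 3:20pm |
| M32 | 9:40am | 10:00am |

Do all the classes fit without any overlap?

Check each pair: they overlap iff neither finishes before the other starts.
Sorted by start: M31, M32, M33, M34, M35, M36.
M32 starts after M31 ends — done with M31.
M33 starts after M32 ends — done with M32.
M34 starts after M33 ends — done with M33.
M35 starts after M34 ends — done with M34.
M36 starts after M35 ends.
Every pair is clear; the schedule has no overlaps.

Yes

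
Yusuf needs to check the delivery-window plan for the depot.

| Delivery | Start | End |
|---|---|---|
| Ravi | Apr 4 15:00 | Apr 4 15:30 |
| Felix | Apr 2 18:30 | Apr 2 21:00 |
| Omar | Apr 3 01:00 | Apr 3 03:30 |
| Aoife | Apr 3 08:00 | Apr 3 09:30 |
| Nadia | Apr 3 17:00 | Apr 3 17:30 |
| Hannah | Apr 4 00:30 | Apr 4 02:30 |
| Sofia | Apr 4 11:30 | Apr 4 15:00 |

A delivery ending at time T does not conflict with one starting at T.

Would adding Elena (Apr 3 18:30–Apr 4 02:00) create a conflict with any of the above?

Felix: ends Apr 2 21:00 at or before Elena starts Apr 3 18:30 → clear.
Omar: ends Apr 3 03:30 at or before Elena starts Apr 3 18:30 → clear.
Aoife: ends Apr 3 09:30 at or before Elena starts Apr 3 18:30 → clear.
Nadia: ends Apr 3 17:30 at or before Elena starts Apr 3 18:30 → clear.
Hannah: starts Apr 4 00:30 before Elena ends Apr 4 02:00, and ends Apr 4 02:30 after Elena starts Apr 3 18:30 → overlap.
Sofia: starts Apr 4 11:30 at or after Elena ends Apr 4 02:00 → clear.
Ravi: starts Apr 4 15:00 at or after Elena ends Apr 4 02:00 → clear.
Elena overlaps Hannah.

Yes — it overlaps Hannah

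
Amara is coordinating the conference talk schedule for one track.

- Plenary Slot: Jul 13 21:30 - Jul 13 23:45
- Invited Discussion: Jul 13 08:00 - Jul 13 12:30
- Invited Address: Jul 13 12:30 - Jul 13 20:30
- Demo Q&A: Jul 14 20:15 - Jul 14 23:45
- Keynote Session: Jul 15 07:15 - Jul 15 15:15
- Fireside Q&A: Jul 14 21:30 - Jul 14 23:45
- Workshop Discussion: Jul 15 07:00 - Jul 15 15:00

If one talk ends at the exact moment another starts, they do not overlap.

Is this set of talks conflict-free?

Sorted by start: Invited Discussion, Invited Address, Plenary Slot, Demo Q&A, Fireside Q&A, Workshop Discussion, Keynote Session.
Invited Address starts exactly when Invited Discussion ends (back-to-back, no overlap); Invited Discussion is clear from here.
Plenary Slot starts after Invited Address ends; Invited Address is clear from here.
Demo Q&A starts after Plenary Slot ends; Plenary Slot is clear from here.
Fireside Q&A starts before Demo Q&A ends → Demo Q&A and Fireside Q&A overlap.
That's a conflict, so the schedule is not conflict-free.

No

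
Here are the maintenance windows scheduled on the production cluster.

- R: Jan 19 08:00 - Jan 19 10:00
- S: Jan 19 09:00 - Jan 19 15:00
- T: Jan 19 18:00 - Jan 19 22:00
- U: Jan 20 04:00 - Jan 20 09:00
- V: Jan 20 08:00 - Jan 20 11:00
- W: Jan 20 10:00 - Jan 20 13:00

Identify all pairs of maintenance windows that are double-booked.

R & S, U & V, V & W

Check each pair: they overlap iff neither finishes before the other starts.
Sorted by start: R, S, T, U, V, W.
S starts before R ends → R and S overlap.
T starts after R ends; R is clear from here.
T starts after S ends; S is clear from here.
U starts after T ends; T is clear from here.
V starts before U ends → U and V overlap.
W starts after U ends.
W starts before V ends → V and W overlap.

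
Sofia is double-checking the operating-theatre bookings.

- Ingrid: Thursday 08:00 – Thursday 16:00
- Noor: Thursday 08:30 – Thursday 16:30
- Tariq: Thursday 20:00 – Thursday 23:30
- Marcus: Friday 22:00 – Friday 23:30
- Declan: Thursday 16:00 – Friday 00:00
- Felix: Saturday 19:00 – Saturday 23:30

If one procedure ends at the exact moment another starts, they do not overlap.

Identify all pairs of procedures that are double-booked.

Declan & Noor, Declan & Tariq, Ingrid & Noor

Two intervals overlap when each starts before the other ends.
Sorted by start: Ingrid, Noor, Declan, Tariq, Marcus, Felix.
Noor starts before Ingrid ends → Ingrid and Noor overlap.
Declan starts exactly when Ingrid ends (back-to-back, no overlap) — done with Ingrid.
Declan starts before Noor ends → Noor and Declan overlap.
Tariq starts after Noor ends — done with Noor.
Tariq starts before Declan ends → Declan and Tariq overlap.
Marcus starts after Declan ends — done with Declan.
Marcus starts after Tariq ends — done with Tariq.
Felix starts after Marcus ends.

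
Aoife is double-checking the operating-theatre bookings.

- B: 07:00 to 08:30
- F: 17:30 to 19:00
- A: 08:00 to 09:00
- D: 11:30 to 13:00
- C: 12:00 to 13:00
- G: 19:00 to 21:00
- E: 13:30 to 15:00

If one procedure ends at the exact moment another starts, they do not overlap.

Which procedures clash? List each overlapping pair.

Two intervals overlap when each starts before the other ends.
Sorted by start: B, A, D, C, E, F, G.
A starts before B ends → B and A overlap.
D starts after B ends — done with B.
D starts after A ends — done with A.
C starts before D ends → D and C overlap.
E starts after D ends — done with D.
E starts after C ends — done with C.
F starts after E ends — done with E.
G starts exactly when F ends (back-to-back, no overlap).

A & B, C & D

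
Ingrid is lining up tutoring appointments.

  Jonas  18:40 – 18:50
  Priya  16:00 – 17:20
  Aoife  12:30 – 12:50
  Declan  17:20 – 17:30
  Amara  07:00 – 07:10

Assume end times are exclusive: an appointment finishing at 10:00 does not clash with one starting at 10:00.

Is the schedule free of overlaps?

Yes

Sorted by start: Amara, Aoife, Priya, Declan, Jonas.
Aoife starts after Amara ends; Amara is clear from here.
Priya starts after Aoife ends; Aoife is clear from here.
Declan starts exactly when Priya ends (back-to-back, no overlap); Priya is clear from here.
Jonas starts after Declan ends.
Every pair is clear; the schedule has no overlaps.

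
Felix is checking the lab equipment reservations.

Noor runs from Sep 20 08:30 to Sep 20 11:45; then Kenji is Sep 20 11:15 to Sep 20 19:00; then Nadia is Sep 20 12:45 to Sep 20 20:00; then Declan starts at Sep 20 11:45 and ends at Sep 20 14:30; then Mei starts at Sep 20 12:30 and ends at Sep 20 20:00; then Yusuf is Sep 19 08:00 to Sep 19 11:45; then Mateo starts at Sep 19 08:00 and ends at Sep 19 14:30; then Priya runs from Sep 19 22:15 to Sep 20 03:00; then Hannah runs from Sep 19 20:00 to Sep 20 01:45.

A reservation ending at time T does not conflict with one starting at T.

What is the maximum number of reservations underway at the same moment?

4

Sweep the timeline, counting +1 at each start and −1 at each end (ends before starts at a tie):
Sep 19 08:00 start Mateo → 1
Sep 19 08:00 start Yusuf → 2
Sep 19 11:45 end Yusuf → 1
Sep 19 14:30 end Mateo → 0
Sep 19 20:00 start Hannah → 1
Sep 19 22:15 start Priya → 2
Sep 20 01:45 end Hannah → 1
Sep 20 03:00 end Priya → 0
Sep 20 08:30 start Noor → 1
Sep 20 11:15 start Kenji → 2
Sep 20 11:45 end Noor → 1
Sep 20 11:45 start Declan → 2
Sep 20 12:30 start Mei → 3
Sep 20 12:45 start Nadia → 4
Sep 20 14:30 end Declan → 3
Sep 20 19:00 end Kenji → 2
Sep 20 20:00 end Mei → 1
Sep 20 20:00 end Nadia → 0
Peak is 4, at Sep 20 12:45 (Declan, Kenji, Mei, Nadia).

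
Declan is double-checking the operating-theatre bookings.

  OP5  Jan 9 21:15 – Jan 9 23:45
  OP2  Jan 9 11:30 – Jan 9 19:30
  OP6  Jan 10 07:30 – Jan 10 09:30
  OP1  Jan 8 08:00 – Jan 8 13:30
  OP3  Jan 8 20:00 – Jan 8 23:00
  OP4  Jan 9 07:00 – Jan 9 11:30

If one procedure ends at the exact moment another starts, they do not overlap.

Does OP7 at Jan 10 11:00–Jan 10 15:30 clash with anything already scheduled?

No — it doesn't clash with anything

OP1: ends Jan 8 13:30 at or before OP7 starts Jan 10 11:00 → clear.
OP3: ends Jan 8 23:00 at or before OP7 starts Jan 10 11:00 → clear.
OP4: ends Jan 9 11:30 at or before OP7 starts Jan 10 11:00 → clear.
OP2: ends Jan 9 19:30 at or before OP7 starts Jan 10 11:00 → clear.
OP5: ends Jan 9 23:45 at or before OP7 starts Jan 10 11:00 → clear.
OP6: ends Jan 10 09:30 at or before OP7 starts Jan 10 11:00 → clear.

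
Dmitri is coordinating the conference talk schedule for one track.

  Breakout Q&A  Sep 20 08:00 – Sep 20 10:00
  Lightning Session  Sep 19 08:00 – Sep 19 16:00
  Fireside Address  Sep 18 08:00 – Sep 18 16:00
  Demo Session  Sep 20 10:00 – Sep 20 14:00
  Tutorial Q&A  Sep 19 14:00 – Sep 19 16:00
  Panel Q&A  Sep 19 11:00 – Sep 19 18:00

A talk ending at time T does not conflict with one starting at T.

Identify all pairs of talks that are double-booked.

Sorted by start: Fireside Address, Lightning Session, Panel Q&A, Tutorial Q&A, Breakout Q&A, Demo Session.
Lightning Session starts after Fireside Address ends, so Fireside Address has no further overlaps.
Panel Q&A starts before Lightning Session ends → Lightning Session and Panel Q&A overlap.
Tutorial Q&A starts before Lightning Session ends → Lightning Session and Tutorial Q&A overlap.
Breakout Q&A starts after Lightning Session ends, so Lightning Session has no further overlaps.
Tutorial Q&A starts before Panel Q&A ends → Panel Q&A and Tutorial Q&A overlap.
Breakout Q&A starts after Panel Q&A ends, so Panel Q&A has no further overlaps.
Breakout Q&A starts after Tutorial Q&A ends, so Tutorial Q&A has no further overlaps.
Demo Session starts exactly when Breakout Q&A ends (back-to-back, no overlap).

Lightning Session & Panel Q&A, Lightning Session & Tutorial Q&A, Panel Q&A & Tutorial Q&A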